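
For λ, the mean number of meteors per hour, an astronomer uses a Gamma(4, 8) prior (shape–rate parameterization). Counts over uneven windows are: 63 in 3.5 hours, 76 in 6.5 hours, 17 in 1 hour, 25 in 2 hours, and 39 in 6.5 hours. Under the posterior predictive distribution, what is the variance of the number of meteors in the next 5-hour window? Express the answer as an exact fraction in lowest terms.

5824/121

Total count: 63 + 76 + 17 + 25 + 39 = 220.
Total exposure: 3.5 + 6.5 + 1 + 2 + 6.5 = 19.5 hours.
The Gamma prior is conjugate for the Poisson rate, so λ | data ~ Gamma(4+220, 8+19.5) = Gamma(224, 55/2).
The posterior predictive for a window of length T is Negative Binomial with variance T·α'·(β'+T)/β'² = 5·224·(65/2)/(3025/4) = 5824/121.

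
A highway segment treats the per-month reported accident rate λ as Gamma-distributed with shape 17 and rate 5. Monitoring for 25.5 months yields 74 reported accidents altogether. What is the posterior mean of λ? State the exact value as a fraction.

182/61

Total count 74 over total exposure 25.5 months.
By Gamma–Poisson conjugacy, the posterior is Gamma(α + Σx, β + Σt) = Gamma(17 + 74, 5 + 25.5) = Gamma(91, 61/2).
Posterior mean = α'/β' = 91/(61/2) = 182/61.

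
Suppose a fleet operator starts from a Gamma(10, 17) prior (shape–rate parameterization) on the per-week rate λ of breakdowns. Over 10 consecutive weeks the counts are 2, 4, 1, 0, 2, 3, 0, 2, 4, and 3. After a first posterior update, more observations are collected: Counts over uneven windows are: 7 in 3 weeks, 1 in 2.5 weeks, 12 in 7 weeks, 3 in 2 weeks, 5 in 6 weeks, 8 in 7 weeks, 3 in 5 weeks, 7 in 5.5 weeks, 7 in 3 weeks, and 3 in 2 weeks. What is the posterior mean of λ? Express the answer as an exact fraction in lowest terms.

87/70

Total count: 2 + 4 + 1 + 0 + 2 + 3 + 0 + 2 + 4 + 3 = 21.
Total exposure: 10 weeks.
After the first batch: Gamma(10 + 21, 17 + 10) = Gamma(31, 27).
Total count: 7 + 1 + 12 + 3 + 5 + 8 + 3 + 7 + 7 + 3 = 56.
Total exposure: 3 + 2.5 + 7 + 2 + 6 + 7 + 5 + 5.5 + 3 + 2 = 43 weeks.
After the second batch: Gamma(31 + 56, 27 + 43) = Gamma(87, 70).
Posterior mean = α'/β' = 87/70.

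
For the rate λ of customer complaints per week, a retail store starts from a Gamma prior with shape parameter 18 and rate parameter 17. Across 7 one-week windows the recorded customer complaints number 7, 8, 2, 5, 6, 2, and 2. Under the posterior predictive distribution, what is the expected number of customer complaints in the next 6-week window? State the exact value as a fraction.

Total count: 7 + 8 + 2 + 5 + 6 + 2 + 2 = 32.
Total exposure: 7 weeks.
By Gamma–Poisson conjugacy, the posterior is Gamma(α + Σx, β + Σt) = Gamma(18 + 32, 17 + 7) = Gamma(50, 24).
Predictive mean over a 6-week window = T·E[λ|data] = 6·50/24 = 25/2.

25/2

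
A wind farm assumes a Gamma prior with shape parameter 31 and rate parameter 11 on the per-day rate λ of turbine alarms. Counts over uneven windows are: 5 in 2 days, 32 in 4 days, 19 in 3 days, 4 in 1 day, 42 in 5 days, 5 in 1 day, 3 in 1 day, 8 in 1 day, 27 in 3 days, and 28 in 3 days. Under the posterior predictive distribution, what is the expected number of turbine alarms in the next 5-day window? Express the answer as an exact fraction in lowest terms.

204/7

Total count: 5 + 32 + 19 + 4 + 42 + 5 + 3 + 8 + 27 + 28 = 173.
Total exposure: 2 + 4 + 3 + 1 + 5 + 1 + 1 + 1 + 3 + 3 = 24 days.
By Gamma–Poisson conjugacy, the posterior is Gamma(α + Σx, β + Σt) = Gamma(31 + 173, 11 + 24) = Gamma(204, 35).
Predictive mean over a 5-day window = T·E[λ|data] = 5·204/35 = 204/7.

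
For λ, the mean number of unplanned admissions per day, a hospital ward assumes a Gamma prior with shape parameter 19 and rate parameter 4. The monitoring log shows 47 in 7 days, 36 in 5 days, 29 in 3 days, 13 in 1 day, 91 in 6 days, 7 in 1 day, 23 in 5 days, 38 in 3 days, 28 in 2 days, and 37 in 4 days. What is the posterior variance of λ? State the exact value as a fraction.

Total count: 47 + 36 + 29 + 13 + 91 + 7 + 23 + 38 + 28 + 37 = 349.
Total exposure: 7 + 5 + 3 + 1 + 6 + 1 + 5 + 3 + 2 + 4 = 37 days.
The Gamma prior is conjugate for the Poisson rate, so λ | data ~ Gamma(19+349, 4+37) = Gamma(368, 41).
Posterior variance = α'/β'² = 368/1681.

368/1681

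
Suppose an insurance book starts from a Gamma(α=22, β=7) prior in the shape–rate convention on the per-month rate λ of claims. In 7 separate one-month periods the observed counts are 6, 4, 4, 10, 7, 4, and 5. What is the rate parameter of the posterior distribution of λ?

Total count: 6 + 4 + 4 + 10 + 7 + 4 + 5 = 40.
Total exposure: 7 months.
Conjugate update: add total count to the shape and total exposure to the rate, giving Gamma(62, 14).

14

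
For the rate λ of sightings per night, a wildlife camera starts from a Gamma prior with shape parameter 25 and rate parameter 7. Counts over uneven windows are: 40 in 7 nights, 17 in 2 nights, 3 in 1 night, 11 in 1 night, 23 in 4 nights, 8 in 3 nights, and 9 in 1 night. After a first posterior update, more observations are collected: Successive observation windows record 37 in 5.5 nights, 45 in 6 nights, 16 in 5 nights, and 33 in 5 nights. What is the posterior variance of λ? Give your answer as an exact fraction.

Total count: 40 + 17 + 3 + 11 + 23 + 8 + 9 = 111.
Total exposure: 7 + 2 + 1 + 1 + 4 + 3 + 1 = 19 nights.
After the first batch: Gamma(25 + 111, 7 + 19) = Gamma(136, 26).
Total count: 37 + 45 + 16 + 33 = 131.
Total exposure: 5.5 + 6 + 5 + 5 = 21.5 nights.
After the second batch: Gamma(136 + 131, 26 + 21.5) = Gamma(267, 95/2).
Posterior variance = α'/β'² = 267/(9025/4) = 1068/9025.

1068/9025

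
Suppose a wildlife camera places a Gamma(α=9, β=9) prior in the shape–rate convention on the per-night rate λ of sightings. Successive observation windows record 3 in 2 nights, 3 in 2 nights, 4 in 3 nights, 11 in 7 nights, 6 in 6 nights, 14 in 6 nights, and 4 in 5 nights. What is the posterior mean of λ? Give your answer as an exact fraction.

Total count: 3 + 3 + 4 + 11 + 6 + 14 + 4 = 45.
Total exposure: 2 + 2 + 3 + 7 + 6 + 6 + 5 = 31 nights.
Posterior: α' = 9 + 45 = 54, β' = 9 + 31 = 40.
Posterior mean = α'/β' = 54/40 = 27/20.

27/20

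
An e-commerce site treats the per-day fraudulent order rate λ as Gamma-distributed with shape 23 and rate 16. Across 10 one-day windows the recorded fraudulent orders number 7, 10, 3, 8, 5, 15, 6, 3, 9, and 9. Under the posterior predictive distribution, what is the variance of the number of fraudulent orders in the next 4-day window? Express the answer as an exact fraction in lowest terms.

2940/169

Total count: 7 + 10 + 3 + 8 + 5 + 15 + 6 + 3 + 9 + 9 = 75.
Total exposure: 10 days.
The Gamma prior is conjugate for the Poisson rate, so λ | data ~ Gamma(23+75, 16+10) = Gamma(98, 26).
The posterior predictive for a window of length T is Negative Binomial with variance T·α'·(β'+T)/β'² = 4·98·30/676 = 2940/169.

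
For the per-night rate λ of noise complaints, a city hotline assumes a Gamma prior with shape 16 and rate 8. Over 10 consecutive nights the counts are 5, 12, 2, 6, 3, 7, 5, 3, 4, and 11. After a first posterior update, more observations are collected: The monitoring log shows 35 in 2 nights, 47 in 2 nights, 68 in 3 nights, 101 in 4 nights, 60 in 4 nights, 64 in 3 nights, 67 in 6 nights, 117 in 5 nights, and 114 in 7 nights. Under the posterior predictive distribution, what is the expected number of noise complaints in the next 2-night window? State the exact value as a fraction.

83/3

Total count: 5 + 12 + 2 + 6 + 3 + 7 + 5 + 3 + 4 + 11 = 58.
Total exposure: 10 nights.
After the first batch: Gamma(16 + 58, 8 + 10) = Gamma(74, 18).
Total count: 35 + 47 + 68 + 101 + 60 + 64 + 67 + 117 + 114 = 673.
Total exposure: 2 + 2 + 3 + 4 + 4 + 3 + 6 + 5 + 7 = 36 nights.
After the second batch: Gamma(74 + 673, 18 + 36) = Gamma(747, 54).
Predictive mean over a 2-night window = T·E[λ|data] = 2·747/54 = 83/3.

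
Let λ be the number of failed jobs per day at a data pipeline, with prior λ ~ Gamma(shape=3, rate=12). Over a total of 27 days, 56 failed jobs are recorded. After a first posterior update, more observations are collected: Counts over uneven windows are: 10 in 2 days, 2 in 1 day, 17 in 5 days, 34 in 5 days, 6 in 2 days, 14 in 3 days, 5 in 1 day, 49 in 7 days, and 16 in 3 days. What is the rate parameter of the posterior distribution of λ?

68

Total count 56 over total exposure 27 days.
After the first batch: Gamma(3 + 56, 12 + 27) = Gamma(59, 39).
Total count: 10 + 2 + 17 + 34 + 6 + 14 + 5 + 49 + 16 = 153.
Total exposure: 2 + 1 + 5 + 5 + 2 + 3 + 1 + 7 + 3 = 29 days.
After the second batch: Gamma(59 + 153, 39 + 29) = Gamma(212, 68).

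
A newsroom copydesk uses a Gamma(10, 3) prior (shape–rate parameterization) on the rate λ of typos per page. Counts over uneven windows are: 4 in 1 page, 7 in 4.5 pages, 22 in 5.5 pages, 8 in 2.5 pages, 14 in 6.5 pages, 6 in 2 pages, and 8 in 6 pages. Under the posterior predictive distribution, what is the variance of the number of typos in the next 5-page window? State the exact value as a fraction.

Total count: 4 + 7 + 22 + 8 + 14 + 6 + 8 = 69.
Total exposure: 1 + 4.5 + 5.5 + 2.5 + 6.5 + 2 + 6 = 28 pages.
Gamma(α, β) with Poisson data over total exposure Σt gives posterior Gamma(α+Σx, β+Σt) = Gamma(79, 31).
The posterior predictive for a window of length T is Negative Binomial with variance T·α'·(β'+T)/β'² = 5·79·36/961 = 14220/961.

14220/961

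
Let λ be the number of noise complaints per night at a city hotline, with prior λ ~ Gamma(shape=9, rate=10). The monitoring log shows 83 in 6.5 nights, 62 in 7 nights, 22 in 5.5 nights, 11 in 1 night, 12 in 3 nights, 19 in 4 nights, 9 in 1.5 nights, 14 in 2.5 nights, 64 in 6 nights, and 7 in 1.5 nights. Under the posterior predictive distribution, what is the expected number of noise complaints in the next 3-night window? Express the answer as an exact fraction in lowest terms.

Total count: 83 + 62 + 22 + 11 + 12 + 19 + 9 + 14 + 64 + 7 = 303.
Total exposure: 6.5 + 7 + 5.5 + 1 + 3 + 4 + 1.5 + 2.5 + 6 + 1.5 = 38.5 nights.
The Gamma prior is conjugate for the Poisson rate, so λ | data ~ Gamma(9+303, 10+38.5) = Gamma(312, 97/2).
Predictive mean over a 3-night window = T·E[λ|data] = 3·312/(97/2) = 1872/97.

1872/97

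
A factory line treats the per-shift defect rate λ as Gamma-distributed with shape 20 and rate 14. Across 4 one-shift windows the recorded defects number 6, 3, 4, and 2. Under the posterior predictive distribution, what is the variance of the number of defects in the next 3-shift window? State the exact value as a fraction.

245/36

Total count: 6 + 3 + 4 + 2 = 15.
Total exposure: 4 shifts.
Gamma(α, β) with Poisson data over total exposure Σt gives posterior Gamma(α+Σx, β+Σt) = Gamma(35, 18).
The posterior predictive for a window of length T is Negative Binomial with variance T·α'·(β'+T)/β'² = 3·35·21/324 = 245/36.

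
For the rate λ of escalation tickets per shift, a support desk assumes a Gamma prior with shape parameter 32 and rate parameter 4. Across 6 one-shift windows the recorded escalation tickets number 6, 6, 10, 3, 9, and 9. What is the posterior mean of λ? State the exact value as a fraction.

15/2

Total count: 6 + 6 + 10 + 3 + 9 + 9 = 43.
Total exposure: 6 shifts.
Conjugate update: add total count to the shape and total exposure to the rate, giving Gamma(75, 10).
Posterior mean = α'/β' = 75/10 = 15/2.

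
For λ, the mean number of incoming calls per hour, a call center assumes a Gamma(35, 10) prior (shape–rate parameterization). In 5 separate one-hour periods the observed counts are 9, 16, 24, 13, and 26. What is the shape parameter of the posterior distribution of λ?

Total count: 9 + 16 + 24 + 13 + 26 = 88.
Total exposure: 5 hours.
Conjugate update: add total count to the shape and total exposure to the rate, giving Gamma(123, 15).

123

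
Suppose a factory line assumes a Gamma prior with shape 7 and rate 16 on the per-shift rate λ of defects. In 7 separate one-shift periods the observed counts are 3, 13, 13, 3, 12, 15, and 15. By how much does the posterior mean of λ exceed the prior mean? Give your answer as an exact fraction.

1135/368

Total count: 3 + 13 + 13 + 3 + 12 + 15 + 15 = 74.
Total exposure: 7 shifts.
Conjugate update: add total count to the shape and total exposure to the rate, giving Gamma(81, 23).
Posterior mean = 81/23 = 81/23; prior mean = 7/16 = 7/16. Difference = 81/23 − 7/16 = 1135/368.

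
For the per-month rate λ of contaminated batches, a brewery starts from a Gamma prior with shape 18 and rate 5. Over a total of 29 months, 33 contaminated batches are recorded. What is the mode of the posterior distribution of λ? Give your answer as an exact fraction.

Total count 33 over total exposure 29 months.
By Gamma–Poisson conjugacy, the posterior is Gamma(α + Σx, β + Σt) = Gamma(18 + 33, 5 + 29) = Gamma(51, 34).
Posterior mode = (α'−1)/β' = 50/34 = 25/17.

25/17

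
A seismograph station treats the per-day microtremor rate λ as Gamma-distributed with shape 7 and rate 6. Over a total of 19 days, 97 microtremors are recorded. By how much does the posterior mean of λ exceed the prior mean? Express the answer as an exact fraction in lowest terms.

449/150

Total count 97 over total exposure 19 days.
Conjugate update: add total count to the shape and total exposure to the rate, giving Gamma(104, 25).
Posterior mean = 104/25 = 104/25; prior mean = 7/6 = 7/6. Difference = 104/25 − 7/6 = 449/150.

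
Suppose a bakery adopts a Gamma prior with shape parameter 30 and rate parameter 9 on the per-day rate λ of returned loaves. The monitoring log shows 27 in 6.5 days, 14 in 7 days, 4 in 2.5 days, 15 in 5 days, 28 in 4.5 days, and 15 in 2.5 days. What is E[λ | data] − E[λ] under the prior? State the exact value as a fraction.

Total count: 27 + 14 + 4 + 15 + 28 + 15 = 103.
Total exposure: 6.5 + 7 + 2.5 + 5 + 4.5 + 2.5 = 28 days.
Gamma(α, β) with Poisson data over total exposure Σt gives posterior Gamma(α+Σx, β+Σt) = Gamma(133, 37).
Posterior mean = 133/37 = 133/37; prior mean = 30/9 = 10/3. Difference = 133/37 − 10/3 = 29/111.

29/111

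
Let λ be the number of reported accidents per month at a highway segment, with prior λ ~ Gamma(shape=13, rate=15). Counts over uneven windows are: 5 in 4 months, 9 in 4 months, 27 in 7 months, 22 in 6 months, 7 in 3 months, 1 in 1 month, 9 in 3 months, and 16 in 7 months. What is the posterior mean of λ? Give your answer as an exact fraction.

109/50

Total count: 5 + 9 + 27 + 22 + 7 + 1 + 9 + 16 = 96.
Total exposure: 4 + 4 + 7 + 6 + 3 + 1 + 3 + 7 = 35 months.
By Gamma–Poisson conjugacy, the posterior is Gamma(α + Σx, β + Σt) = Gamma(13 + 96, 15 + 35) = Gamma(109, 50).
Posterior mean = α'/β' = 109/50.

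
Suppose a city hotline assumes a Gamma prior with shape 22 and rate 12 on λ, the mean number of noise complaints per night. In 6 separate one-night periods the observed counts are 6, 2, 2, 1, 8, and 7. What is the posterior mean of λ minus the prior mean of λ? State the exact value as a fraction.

Total count: 6 + 2 + 2 + 1 + 8 + 7 = 26.
Total exposure: 6 nights.
The Gamma prior is conjugate for the Poisson rate, so λ | data ~ Gamma(22+26, 12+6) = Gamma(48, 18).
Posterior mean = 48/18 = 8/3; prior mean = 22/12 = 11/6. Difference = 8/3 − 11/6 = 5/6.

5/6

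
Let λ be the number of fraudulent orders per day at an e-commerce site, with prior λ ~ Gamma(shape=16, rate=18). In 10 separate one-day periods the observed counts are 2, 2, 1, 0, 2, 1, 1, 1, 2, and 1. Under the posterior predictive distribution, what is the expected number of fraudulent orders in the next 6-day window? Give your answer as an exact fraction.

87/14

Total count: 2 + 2 + 1 + 0 + 2 + 1 + 1 + 1 + 2 + 1 = 13.
Total exposure: 10 days.
Gamma(α, β) with Poisson data over total exposure Σt gives posterior Gamma(α+Σx, β+Σt) = Gamma(29, 28).
Predictive mean over a 6-day window = T·E[λ|data] = 6·29/28 = 87/14.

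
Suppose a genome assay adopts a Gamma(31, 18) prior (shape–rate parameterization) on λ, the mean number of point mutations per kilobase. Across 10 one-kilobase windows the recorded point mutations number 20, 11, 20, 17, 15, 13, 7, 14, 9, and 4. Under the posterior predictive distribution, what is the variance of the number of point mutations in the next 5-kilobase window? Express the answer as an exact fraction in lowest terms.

Total count: 20 + 11 + 20 + 17 + 15 + 13 + 7 + 14 + 9 + 4 = 130.
Total exposure: 10 kilobases.
Gamma(α, β) with Poisson data over total exposure Σt gives posterior Gamma(α+Σx, β+Σt) = Gamma(161, 28).
The posterior predictive for a window of length T is Negative Binomial with variance T·α'·(β'+T)/β'² = 5·161·33/784 = 3795/112.

3795/112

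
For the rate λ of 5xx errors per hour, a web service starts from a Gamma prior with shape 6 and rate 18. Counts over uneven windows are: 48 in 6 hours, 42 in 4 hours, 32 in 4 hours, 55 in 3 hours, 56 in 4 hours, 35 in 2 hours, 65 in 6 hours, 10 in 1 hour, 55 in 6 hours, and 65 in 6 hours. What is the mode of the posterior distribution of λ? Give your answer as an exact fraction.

39/5

Total count: 48 + 42 + 32 + 55 + 56 + 35 + 65 + 10 + 55 + 65 = 463.
Total exposure: 6 + 4 + 4 + 3 + 4 + 2 + 6 + 1 + 6 + 6 = 42 hours.
By Gamma–Poisson conjugacy, the posterior is Gamma(α + Σx, β + Σt) = Gamma(6 + 463, 18 + 42) = Gamma(469, 60).
Posterior mode = (α'−1)/β' = 468/60 = 39/5.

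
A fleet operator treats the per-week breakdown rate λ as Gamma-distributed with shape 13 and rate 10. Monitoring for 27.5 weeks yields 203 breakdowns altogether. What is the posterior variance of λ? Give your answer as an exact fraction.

Total count 203 over total exposure 27.5 weeks.
Gamma(α, β) with Poisson data over total exposure Σt gives posterior Gamma(α+Σx, β+Σt) = Gamma(216, 75/2).
Posterior variance = α'/β'² = 216/(5625/4) = 96/625.

96/625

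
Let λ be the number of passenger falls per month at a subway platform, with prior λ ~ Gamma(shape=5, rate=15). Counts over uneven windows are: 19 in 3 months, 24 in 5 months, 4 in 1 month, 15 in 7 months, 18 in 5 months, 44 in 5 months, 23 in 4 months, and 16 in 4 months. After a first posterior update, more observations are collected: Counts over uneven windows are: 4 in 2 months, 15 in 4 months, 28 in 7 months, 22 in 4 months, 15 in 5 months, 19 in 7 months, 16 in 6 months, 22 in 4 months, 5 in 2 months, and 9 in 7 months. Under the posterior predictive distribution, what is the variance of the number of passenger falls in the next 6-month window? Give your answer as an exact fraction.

199614/9409

Total count: 19 + 24 + 4 + 15 + 18 + 44 + 23 + 16 = 163.
Total exposure: 3 + 5 + 1 + 7 + 5 + 5 + 4 + 4 = 34 months.
After the first batch: Gamma(5 + 163, 15 + 34) = Gamma(168, 49).
Total count: 4 + 15 + 28 + 22 + 15 + 19 + 16 + 22 + 5 + 9 = 155.
Total exposure: 2 + 4 + 7 + 4 + 5 + 7 + 6 + 4 + 2 + 7 = 48 months.
After the second batch: Gamma(168 + 155, 49 + 48) = Gamma(323, 97).
The posterior predictive for a window of length T is Negative Binomial with variance T·α'·(β'+T)/β'² = 6·323·103/9409 = 199614/9409.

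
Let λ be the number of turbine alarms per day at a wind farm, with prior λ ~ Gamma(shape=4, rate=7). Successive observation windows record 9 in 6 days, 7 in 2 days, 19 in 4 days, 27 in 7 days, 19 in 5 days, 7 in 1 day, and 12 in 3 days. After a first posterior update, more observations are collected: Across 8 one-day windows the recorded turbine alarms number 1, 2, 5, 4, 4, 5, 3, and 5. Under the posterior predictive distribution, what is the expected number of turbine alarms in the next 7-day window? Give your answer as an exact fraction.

Total count: 9 + 7 + 19 + 27 + 19 + 7 + 12 = 100.
Total exposure: 6 + 2 + 4 + 7 + 5 + 1 + 3 = 28 days.
After the first batch: Gamma(4 + 100, 7 + 28) = Gamma(104, 35).
Total count: 1 + 2 + 5 + 4 + 4 + 5 + 3 + 5 = 29.
Total exposure: 8 days.
After the second batch: Gamma(104 + 29, 35 + 8) = Gamma(133, 43).
Predictive mean over a 7-day window = T·E[λ|data] = 7·133/43 = 931/43.

931/43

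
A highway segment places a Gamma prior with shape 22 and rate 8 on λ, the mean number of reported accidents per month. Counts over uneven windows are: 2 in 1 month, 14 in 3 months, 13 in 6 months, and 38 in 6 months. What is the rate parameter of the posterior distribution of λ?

24

Total count: 2 + 14 + 13 + 38 = 67.
Total exposure: 1 + 3 + 6 + 6 = 16 months.
The Gamma prior is conjugate for the Poisson rate, so λ | data ~ Gamma(22+67, 8+16) = Gamma(89, 24).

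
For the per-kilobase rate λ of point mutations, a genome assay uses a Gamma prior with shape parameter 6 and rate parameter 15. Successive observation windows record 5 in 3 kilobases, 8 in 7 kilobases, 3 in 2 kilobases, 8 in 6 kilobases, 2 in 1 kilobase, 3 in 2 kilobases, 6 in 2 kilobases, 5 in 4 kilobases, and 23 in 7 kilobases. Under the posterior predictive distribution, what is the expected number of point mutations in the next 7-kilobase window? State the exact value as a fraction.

Total count: 5 + 8 + 3 + 8 + 2 + 3 + 6 + 5 + 23 = 63.
Total exposure: 3 + 7 + 2 + 6 + 1 + 2 + 2 + 4 + 7 = 34 kilobases.
Gamma(α, β) with Poisson data over total exposure Σt gives posterior Gamma(α+Σx, β+Σt) = Gamma(69, 49).
Predictive mean over a 7-kilobase window = T·E[λ|data] = 7·69/49 = 69/7.

69/7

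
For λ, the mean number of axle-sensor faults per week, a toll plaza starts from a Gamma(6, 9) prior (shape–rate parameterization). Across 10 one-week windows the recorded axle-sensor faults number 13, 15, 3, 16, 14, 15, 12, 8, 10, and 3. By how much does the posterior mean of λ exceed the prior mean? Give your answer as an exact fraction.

307/57

Total count: 13 + 15 + 3 + 16 + 14 + 15 + 12 + 8 + 10 + 3 = 109.
Total exposure: 10 weeks.
Conjugate update: add total count to the shape and total exposure to the rate, giving Gamma(115, 19).
Posterior mean = 115/19 = 115/19; prior mean = 6/9 = 2/3. Difference = 115/19 − 2/3 = 307/57.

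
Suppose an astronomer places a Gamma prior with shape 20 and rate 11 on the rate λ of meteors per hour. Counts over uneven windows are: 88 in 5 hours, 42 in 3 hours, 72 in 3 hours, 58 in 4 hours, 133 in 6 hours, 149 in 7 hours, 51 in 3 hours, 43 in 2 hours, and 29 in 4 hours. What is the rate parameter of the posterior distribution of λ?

48

Total count: 88 + 42 + 72 + 58 + 133 + 149 + 51 + 43 + 29 = 665.
Total exposure: 5 + 3 + 3 + 4 + 6 + 7 + 3 + 2 + 4 = 37 hours.
Posterior: α' = 20 + 665 = 685, β' = 11 + 37 = 48.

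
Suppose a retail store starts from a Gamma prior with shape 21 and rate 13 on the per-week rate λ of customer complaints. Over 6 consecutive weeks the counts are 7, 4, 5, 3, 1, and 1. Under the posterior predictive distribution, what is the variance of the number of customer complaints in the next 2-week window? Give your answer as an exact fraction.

Total count: 7 + 4 + 5 + 3 + 1 + 1 = 21.
Total exposure: 6 weeks.
Gamma(α, β) with Poisson data over total exposure Σt gives posterior Gamma(α+Σx, β+Σt) = Gamma(42, 19).
The posterior predictive for a window of length T is Negative Binomial with variance T·α'·(β'+T)/β'² = 2·42·21/361 = 1764/361.

1764/361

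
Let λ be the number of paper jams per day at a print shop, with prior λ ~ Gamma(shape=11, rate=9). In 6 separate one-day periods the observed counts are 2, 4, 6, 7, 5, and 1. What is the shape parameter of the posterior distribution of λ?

Total count: 2 + 4 + 6 + 7 + 5 + 1 = 25.
Total exposure: 6 days.
Gamma(α, β) with Poisson data over total exposure Σt gives posterior Gamma(α+Σx, β+Σt) = Gamma(36, 15).

36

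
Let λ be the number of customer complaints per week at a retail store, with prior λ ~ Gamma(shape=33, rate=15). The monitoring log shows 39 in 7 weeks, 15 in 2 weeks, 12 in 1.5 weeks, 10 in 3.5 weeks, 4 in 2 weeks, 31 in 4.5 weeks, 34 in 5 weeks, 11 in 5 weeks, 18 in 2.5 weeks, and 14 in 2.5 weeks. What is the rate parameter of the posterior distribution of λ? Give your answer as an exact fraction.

101/2

Total count: 39 + 15 + 12 + 10 + 4 + 31 + 34 + 11 + 18 + 14 = 188.
Total exposure: 7 + 2 + 1.5 + 3.5 + 2 + 4.5 + 5 + 5 + 2.5 + 2.5 = 35.5 weeks.
The Gamma prior is conjugate for the Poisson rate, so λ | data ~ Gamma(33+188, 15+35.5) = Gamma(221, 101/2).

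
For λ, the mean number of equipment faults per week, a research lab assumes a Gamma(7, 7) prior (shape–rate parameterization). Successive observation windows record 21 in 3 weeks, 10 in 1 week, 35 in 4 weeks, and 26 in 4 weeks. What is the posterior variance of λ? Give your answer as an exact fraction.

Total count: 21 + 10 + 35 + 26 = 92.
Total exposure: 3 + 1 + 4 + 4 = 12 weeks.
Posterior: α' = 7 + 92 = 99, β' = 7 + 12 = 19.
Posterior variance = α'/β'² = 99/361.

99/361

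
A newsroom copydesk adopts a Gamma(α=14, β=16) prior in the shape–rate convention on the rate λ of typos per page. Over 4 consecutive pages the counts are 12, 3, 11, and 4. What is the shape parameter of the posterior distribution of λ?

Total count: 12 + 3 + 11 + 4 = 30.
Total exposure: 4 pages.
Gamma(α, β) with Poisson data over total exposure Σt gives posterior Gamma(α+Σx, β+Σt) = Gamma(44, 20).

44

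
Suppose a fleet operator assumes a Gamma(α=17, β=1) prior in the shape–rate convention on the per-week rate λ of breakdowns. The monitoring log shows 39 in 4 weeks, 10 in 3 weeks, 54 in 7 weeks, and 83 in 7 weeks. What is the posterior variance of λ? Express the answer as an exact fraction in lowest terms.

Total count: 39 + 10 + 54 + 83 = 186.
Total exposure: 4 + 3 + 7 + 7 = 21 weeks.
By Gamma–Poisson conjugacy, the posterior is Gamma(α + Σx, β + Σt) = Gamma(17 + 186, 1 + 21) = Gamma(203, 22).
Posterior variance = α'/β'² = 203/484.

203/484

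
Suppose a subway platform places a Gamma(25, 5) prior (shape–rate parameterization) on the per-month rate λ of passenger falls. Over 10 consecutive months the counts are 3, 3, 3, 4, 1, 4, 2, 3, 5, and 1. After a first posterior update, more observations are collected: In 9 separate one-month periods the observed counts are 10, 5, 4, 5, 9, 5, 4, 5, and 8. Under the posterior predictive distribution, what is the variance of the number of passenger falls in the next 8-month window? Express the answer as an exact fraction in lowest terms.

436/9

Total count: 3 + 3 + 3 + 4 + 1 + 4 + 2 + 3 + 5 + 1 = 29.
Total exposure: 10 months.
After the first batch: Gamma(25 + 29, 5 + 10) = Gamma(54, 15).
Total count: 10 + 5 + 4 + 5 + 9 + 5 + 4 + 5 + 8 = 55.
Total exposure: 9 months.
After the second batch: Gamma(54 + 55, 15 + 9) = Gamma(109, 24).
The posterior predictive for a window of length T is Negative Binomial with variance T·α'·(β'+T)/β'² = 8·109·32/576 = 436/9.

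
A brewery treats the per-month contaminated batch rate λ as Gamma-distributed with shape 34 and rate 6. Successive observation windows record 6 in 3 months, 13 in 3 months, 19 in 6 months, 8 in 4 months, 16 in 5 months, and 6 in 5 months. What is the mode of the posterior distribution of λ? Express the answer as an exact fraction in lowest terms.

101/32

Total count: 6 + 13 + 19 + 8 + 16 + 6 = 68.
Total exposure: 3 + 3 + 6 + 4 + 5 + 5 = 26 months.
Posterior: α' = 34 + 68 = 102, β' = 6 + 26 = 32.
Posterior mode = (α'−1)/β' = 101/32.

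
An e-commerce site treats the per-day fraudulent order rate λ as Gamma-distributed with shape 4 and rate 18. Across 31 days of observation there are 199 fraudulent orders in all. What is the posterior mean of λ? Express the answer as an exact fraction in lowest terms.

Total count 199 over total exposure 31 days.
The Gamma prior is conjugate for the Poisson rate, so λ | data ~ Gamma(4+199, 18+31) = Gamma(203, 49).
Posterior mean = α'/β' = 203/49 = 29/7.

29/7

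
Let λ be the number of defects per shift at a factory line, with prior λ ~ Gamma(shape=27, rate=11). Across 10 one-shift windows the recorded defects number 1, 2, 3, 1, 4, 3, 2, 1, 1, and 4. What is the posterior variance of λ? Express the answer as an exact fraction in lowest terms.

Total count: 1 + 2 + 3 + 1 + 4 + 3 + 2 + 1 + 1 + 4 = 22.
Total exposure: 10 shifts.
Conjugate update: add total count to the shape and total exposure to the rate, giving Gamma(49, 21).
Posterior variance = α'/β'² = 49/441 = 1/9.

1/9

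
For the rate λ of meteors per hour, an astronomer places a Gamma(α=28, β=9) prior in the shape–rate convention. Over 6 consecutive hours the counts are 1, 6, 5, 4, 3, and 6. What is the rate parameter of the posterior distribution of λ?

15

Total count: 1 + 6 + 5 + 4 + 3 + 6 = 25.
Total exposure: 6 hours.
Posterior: α' = 28 + 25 = 53, β' = 9 + 6 = 15.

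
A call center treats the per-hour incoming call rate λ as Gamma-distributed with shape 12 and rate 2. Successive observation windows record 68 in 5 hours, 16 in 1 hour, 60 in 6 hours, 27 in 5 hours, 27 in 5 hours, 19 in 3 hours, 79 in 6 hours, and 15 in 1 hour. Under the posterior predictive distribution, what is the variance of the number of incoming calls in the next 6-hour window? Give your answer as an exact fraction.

1140/17

Total count: 68 + 16 + 60 + 27 + 27 + 19 + 79 + 15 = 311.
Total exposure: 5 + 1 + 6 + 5 + 5 + 3 + 6 + 1 = 32 hours.
By Gamma–Poisson conjugacy, the posterior is Gamma(α + Σx, β + Σt) = Gamma(12 + 311, 2 + 32) = Gamma(323, 34).
The posterior predictive for a window of length T is Negative Binomial with variance T·α'·(β'+T)/β'² = 6·323·40/1156 = 1140/17.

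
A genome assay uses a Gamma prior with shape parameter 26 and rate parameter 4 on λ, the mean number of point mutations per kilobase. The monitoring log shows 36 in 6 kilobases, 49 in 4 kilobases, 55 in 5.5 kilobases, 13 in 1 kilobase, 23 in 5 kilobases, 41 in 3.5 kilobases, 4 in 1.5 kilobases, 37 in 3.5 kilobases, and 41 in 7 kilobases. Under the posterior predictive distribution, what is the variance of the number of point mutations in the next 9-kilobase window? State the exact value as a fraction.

Total count: 36 + 49 + 55 + 13 + 23 + 41 + 4 + 37 + 41 = 299.
Total exposure: 6 + 4 + 5.5 + 1 + 5 + 3.5 + 1.5 + 3.5 + 7 = 37 kilobases.
Posterior: α' = 26 + 299 = 325, β' = 4 + 37 = 41.
The posterior predictive for a window of length T is Negative Binomial with variance T·α'·(β'+T)/β'² = 9·325·50/1681 = 146250/1681.

146250/1681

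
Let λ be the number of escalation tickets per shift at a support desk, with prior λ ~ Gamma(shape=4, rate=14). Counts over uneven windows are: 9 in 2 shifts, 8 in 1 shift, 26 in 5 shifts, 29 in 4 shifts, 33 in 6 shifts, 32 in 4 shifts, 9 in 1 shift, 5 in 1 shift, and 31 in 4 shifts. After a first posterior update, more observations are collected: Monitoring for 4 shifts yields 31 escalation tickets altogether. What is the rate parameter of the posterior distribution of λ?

Total count: 9 + 8 + 26 + 29 + 33 + 32 + 9 + 5 + 31 = 182.
Total exposure: 2 + 1 + 5 + 4 + 6 + 4 + 1 + 1 + 4 = 28 shifts.
After the first batch: Gamma(4 + 182, 14 + 28) = Gamma(186, 42).
Total count 31 over total exposure 4 shifts.
After the second batch: Gamma(186 + 31, 42 + 4) = Gamma(217, 46).

46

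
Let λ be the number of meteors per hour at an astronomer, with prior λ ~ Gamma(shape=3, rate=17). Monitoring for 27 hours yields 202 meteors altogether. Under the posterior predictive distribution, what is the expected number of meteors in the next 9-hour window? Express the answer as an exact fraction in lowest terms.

1845/44

Total count 202 over total exposure 27 hours.
Gamma(α, β) with Poisson data over total exposure Σt gives posterior Gamma(α+Σx, β+Σt) = Gamma(205, 44).
Predictive mean over a 9-hour window = T·E[λ|data] = 9·205/44 = 1845/44.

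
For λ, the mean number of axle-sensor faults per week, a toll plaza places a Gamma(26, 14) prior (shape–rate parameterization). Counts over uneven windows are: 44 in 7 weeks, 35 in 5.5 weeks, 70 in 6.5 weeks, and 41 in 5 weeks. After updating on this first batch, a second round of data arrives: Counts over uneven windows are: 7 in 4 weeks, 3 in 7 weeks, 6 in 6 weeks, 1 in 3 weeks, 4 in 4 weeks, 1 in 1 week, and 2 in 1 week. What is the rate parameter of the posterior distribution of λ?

Total count: 44 + 35 + 70 + 41 = 190.
Total exposure: 7 + 5.5 + 6.5 + 5 = 24 weeks.
After the first batch: Gamma(26 + 190, 14 + 24) = Gamma(216, 38).
Total count: 7 + 3 + 6 + 1 + 4 + 1 + 2 = 24.
Total exposure: 4 + 7 + 6 + 3 + 4 + 1 + 1 = 26 weeks.
After the second batch: Gamma(216 + 24, 38 + 26) = Gamma(240, 64).

64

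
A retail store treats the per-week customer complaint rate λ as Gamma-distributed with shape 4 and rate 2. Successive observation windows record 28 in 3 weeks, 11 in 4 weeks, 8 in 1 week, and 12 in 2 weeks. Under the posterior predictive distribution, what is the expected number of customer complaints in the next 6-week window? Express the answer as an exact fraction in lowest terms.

Total count: 28 + 11 + 8 + 12 = 59.
Total exposure: 3 + 4 + 1 + 2 = 10 weeks.
Conjugate update: add total count to the shape and total exposure to the rate, giving Gamma(63, 12).
Predictive mean over a 6-week window = T·E[λ|data] = 6·63/12 = 63/2.

63/2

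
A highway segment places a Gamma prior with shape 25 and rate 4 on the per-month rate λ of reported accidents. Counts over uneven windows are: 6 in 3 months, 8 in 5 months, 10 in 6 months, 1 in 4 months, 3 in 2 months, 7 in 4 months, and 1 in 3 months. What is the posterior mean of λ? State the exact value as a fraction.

61/31

Total count: 6 + 8 + 10 + 1 + 3 + 7 + 1 = 36.
Total exposure: 3 + 5 + 6 + 4 + 2 + 4 + 3 = 27 months.
Conjugate update: add total count to the shape and total exposure to the rate, giving Gamma(61, 31).
Posterior mean = α'/β' = 61/31.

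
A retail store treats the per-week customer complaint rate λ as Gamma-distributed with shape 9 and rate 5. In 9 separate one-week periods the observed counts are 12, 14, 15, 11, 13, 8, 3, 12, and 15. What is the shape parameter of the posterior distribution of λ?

112

Total count: 12 + 14 + 15 + 11 + 13 + 8 + 3 + 12 + 15 = 103.
Total exposure: 9 weeks.
By Gamma–Poisson conjugacy, the posterior is Gamma(α + Σx, β + Σt) = Gamma(9 + 103, 5 + 9) = Gamma(112, 14).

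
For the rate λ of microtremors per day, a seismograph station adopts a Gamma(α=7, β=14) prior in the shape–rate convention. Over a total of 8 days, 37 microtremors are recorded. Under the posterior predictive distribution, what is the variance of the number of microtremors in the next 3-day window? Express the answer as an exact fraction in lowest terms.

Total count 37 over total exposure 8 days.
Posterior: α' = 7 + 37 = 44, β' = 14 + 8 = 22.
The posterior predictive for a window of length T is Negative Binomial with variance T·α'·(β'+T)/β'² = 3·44·25/484 = 75/11.

75/11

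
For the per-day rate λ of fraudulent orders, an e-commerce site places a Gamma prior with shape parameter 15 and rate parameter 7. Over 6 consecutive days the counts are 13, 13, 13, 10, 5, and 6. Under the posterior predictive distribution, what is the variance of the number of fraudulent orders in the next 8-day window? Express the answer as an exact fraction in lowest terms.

Total count: 13 + 13 + 13 + 10 + 5 + 6 = 60.
Total exposure: 6 days.
Conjugate update: add total count to the shape and total exposure to the rate, giving Gamma(75, 13).
The posterior predictive for a window of length T is Negative Binomial with variance T·α'·(β'+T)/β'² = 8·75·21/169 = 12600/169.

12600/169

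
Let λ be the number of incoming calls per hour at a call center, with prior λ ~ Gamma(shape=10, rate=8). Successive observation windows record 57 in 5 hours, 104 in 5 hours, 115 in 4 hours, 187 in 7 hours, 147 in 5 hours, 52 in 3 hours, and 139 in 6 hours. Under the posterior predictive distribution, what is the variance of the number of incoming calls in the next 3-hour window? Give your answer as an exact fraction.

111918/1849

Total count: 57 + 104 + 115 + 187 + 147 + 52 + 139 = 801.
Total exposure: 5 + 5 + 4 + 7 + 5 + 3 + 6 = 35 hours.
By Gamma–Poisson conjugacy, the posterior is Gamma(α + Σx, β + Σt) = Gamma(10 + 801, 8 + 35) = Gamma(811, 43).
The posterior predictive for a window of length T is Negative Binomial with variance T·α'·(β'+T)/β'² = 3·811·46/1849 = 111918/1849.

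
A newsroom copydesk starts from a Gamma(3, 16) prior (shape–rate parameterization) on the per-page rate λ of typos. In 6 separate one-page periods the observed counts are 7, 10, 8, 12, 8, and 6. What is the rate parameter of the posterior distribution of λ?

Total count: 7 + 10 + 8 + 12 + 8 + 6 = 51.
Total exposure: 6 pages.
Posterior: α' = 3 + 51 = 54, β' = 16 + 6 = 22.

22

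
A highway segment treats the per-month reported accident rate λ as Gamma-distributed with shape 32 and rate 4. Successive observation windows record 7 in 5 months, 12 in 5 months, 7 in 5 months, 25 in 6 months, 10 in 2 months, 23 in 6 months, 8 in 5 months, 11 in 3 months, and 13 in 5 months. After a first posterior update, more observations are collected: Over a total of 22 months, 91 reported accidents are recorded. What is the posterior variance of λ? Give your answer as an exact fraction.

239/4624

Total count: 7 + 12 + 7 + 25 + 10 + 23 + 8 + 11 + 13 = 116.
Total exposure: 5 + 5 + 5 + 6 + 2 + 6 + 5 + 3 + 5 = 42 months.
After the first batch: Gamma(32 + 116, 4 + 42) = Gamma(148, 46).
Total count 91 over total exposure 22 months.
After the second batch: Gamma(148 + 91, 46 + 22) = Gamma(239, 68).
Posterior variance = α'/β'² = 239/4624.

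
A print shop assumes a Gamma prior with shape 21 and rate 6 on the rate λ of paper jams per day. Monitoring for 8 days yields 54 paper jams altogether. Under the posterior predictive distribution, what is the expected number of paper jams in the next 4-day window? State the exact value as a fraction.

150/7

Total count 54 over total exposure 8 days.
Posterior: α' = 21 + 54 = 75, β' = 6 + 8 = 14.
Predictive mean over a 4-day window = T·E[λ|data] = 4·75/14 = 150/7.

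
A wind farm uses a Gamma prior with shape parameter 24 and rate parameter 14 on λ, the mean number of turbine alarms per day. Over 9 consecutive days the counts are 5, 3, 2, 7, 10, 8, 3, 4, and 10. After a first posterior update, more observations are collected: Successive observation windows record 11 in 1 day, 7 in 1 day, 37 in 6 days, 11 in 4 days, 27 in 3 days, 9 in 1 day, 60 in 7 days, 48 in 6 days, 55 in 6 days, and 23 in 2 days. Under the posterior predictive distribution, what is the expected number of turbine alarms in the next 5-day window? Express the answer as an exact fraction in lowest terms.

Total count: 5 + 3 + 2 + 7 + 10 + 8 + 3 + 4 + 10 = 52.
Total exposure: 9 days.
After the first batch: Gamma(24 + 52, 14 + 9) = Gamma(76, 23).
Total count: 11 + 7 + 37 + 11 + 27 + 9 + 60 + 48 + 55 + 23 = 288.
Total exposure: 1 + 1 + 6 + 4 + 3 + 1 + 7 + 6 + 6 + 2 = 37 days.
After the second batch: Gamma(76 + 288, 23 + 37) = Gamma(364, 60).
Predictive mean over a 5-day window = T·E[λ|data] = 5·364/60 = 91/3.

91/3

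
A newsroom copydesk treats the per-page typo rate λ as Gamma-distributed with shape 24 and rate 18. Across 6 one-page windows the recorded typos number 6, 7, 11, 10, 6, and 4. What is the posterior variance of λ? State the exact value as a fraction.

Total count: 6 + 7 + 11 + 10 + 6 + 4 = 44.
Total exposure: 6 pages.
Gamma(α, β) with Poisson data over total exposure Σt gives posterior Gamma(α+Σx, β+Σt) = Gamma(68, 24).
Posterior variance = α'/β'² = 68/576 = 17/144.

17/144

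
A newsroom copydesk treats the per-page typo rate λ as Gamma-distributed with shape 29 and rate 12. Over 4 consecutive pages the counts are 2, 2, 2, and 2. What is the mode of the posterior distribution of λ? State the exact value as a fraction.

9/4

Total count: 2 + 2 + 2 + 2 = 8.
Total exposure: 4 pages.
By Gamma–Poisson conjugacy, the posterior is Gamma(α + Σx, β + Σt) = Gamma(29 + 8, 12 + 4) = Gamma(37, 16).
Posterior mode = (α'−1)/β' = 36/16 = 9/4.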